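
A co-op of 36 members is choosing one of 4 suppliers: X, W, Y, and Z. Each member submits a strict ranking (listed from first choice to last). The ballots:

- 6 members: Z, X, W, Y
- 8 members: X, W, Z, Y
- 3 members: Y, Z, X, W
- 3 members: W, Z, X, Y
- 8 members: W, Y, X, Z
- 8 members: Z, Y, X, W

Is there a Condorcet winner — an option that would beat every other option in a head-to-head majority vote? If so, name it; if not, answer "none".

none

Checking pairwise contests:
Y beats X 19–17.
X beats W 25–11.
W beats Y 25–11.
W beats Z 19–17.
Every option loses at least one head-to-head, so there is no Condorcet winner.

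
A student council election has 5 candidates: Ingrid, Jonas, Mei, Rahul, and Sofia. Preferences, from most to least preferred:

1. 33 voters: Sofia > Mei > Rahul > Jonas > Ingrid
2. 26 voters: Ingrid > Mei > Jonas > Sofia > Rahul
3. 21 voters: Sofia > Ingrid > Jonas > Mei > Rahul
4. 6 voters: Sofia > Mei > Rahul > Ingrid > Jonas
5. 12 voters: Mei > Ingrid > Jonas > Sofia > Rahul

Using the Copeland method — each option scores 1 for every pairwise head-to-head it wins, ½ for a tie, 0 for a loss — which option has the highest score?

Sofia

Ingrid: beats Jonas and Rahul; loses to Mei and Sofia → score 2.
Jonas: beats Rahul; loses to Ingrid, Mei, and Sofia → score 1.
Mei: beats Ingrid, Jonas, and Rahul; loses to Sofia → score 3.
Rahul: loses to Ingrid, Jonas, Mei, and Sofia → score 0.
Sofia: beats Ingrid, Jonas, Mei, and Rahul → score 4.
Sofia has the best pairwise record.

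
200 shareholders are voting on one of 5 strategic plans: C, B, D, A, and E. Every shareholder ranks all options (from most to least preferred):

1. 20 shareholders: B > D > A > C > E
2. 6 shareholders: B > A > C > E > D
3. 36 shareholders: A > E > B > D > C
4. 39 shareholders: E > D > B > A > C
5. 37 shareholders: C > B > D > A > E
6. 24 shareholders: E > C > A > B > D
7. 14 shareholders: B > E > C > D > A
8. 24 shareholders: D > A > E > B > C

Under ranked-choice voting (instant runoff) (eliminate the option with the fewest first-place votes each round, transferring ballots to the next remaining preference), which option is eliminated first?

Round 1: C 37, B 40, D 24, A 36, E 63. Eliminate D.

D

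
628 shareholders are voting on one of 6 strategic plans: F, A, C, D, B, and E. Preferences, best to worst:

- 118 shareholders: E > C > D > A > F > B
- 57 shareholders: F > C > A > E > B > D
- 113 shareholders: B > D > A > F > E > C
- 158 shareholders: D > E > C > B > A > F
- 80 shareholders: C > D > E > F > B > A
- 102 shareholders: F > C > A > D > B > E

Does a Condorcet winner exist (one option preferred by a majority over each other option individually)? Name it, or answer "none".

Checking pairwise contests:
A beats F 389–239.
C beats A 515–113.
E beats C 389–239.
C beats D 357–271.
F beats B 357–271.
D beats E 453–175.
Every option loses at least one head-to-head, so there is no Condorcet winner.

none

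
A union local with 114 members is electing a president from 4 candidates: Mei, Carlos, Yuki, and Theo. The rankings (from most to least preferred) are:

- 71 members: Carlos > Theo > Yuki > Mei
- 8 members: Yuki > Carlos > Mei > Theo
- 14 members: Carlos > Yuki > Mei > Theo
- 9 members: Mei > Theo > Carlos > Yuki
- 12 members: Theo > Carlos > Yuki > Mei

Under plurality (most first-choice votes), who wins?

First-place votes: Mei 9, Carlos 85, Yuki 8, Theo 12.
Carlos has the most first-place votes.

Carlos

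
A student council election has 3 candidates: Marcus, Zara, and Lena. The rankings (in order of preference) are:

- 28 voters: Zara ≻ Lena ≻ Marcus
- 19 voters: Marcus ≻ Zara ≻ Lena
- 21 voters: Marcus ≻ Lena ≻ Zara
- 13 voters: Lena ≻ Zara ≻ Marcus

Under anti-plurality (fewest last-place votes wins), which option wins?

Lena

Last-place votes: Marcus 41, Zara 21, Lena 19.
Lena is ranked last by the fewest voters, so Lena wins.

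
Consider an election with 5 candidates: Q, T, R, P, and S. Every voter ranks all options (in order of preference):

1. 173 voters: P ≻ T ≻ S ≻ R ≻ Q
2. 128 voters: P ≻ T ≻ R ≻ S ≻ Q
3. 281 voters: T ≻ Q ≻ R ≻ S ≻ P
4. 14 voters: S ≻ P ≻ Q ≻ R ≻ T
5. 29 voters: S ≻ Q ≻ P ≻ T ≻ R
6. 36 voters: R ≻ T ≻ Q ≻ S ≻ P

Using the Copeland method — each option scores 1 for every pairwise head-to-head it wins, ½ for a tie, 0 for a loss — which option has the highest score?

T

Q: beats P; loses to T, R, and S → score 1.
T: beats Q, R, and S; loses to P → score 3.
R: beats Q and S; loses to T and P → score 2.
P: beats T and R; loses to Q and S → score 2.
S: beats Q and P; loses to T and R → score 2.
T has the best pairwise record.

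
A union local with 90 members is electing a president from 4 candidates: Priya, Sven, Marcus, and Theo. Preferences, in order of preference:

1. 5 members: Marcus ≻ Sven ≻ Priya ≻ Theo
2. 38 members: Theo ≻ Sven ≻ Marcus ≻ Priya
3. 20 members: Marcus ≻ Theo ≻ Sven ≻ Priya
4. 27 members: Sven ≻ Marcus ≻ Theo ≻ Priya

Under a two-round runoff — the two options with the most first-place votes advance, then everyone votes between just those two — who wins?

Round 1 first-place votes: Priya 0, Sven 27, Marcus 25, Theo 38.
Theo and Sven advance.
Runoff: Theo is preferred to Sven by 58 voters; Sven by 32.
Theo wins the runoff.

Theo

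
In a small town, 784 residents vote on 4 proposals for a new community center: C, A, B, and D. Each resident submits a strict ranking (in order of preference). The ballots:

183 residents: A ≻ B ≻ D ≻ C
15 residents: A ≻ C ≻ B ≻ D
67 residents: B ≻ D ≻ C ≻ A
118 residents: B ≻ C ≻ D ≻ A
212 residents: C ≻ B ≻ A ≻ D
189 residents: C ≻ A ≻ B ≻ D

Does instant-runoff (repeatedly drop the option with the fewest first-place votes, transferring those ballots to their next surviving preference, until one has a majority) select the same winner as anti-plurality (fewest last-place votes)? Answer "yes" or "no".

Instant-runoff — R1 C 401, A 198, B 185, D 0 (C winner). Winner: C.
Anti-plurality — last-place votes: C 183, A 185, B 0, D 416. Winner: B.
The two methods disagree.

no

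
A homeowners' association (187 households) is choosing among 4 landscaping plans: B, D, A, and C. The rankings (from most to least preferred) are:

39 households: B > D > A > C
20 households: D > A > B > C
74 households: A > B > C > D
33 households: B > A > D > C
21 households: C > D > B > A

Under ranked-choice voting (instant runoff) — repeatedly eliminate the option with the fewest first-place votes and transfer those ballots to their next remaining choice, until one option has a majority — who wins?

Round 1: B 72, D 20, A 74, C 21. Eliminate D.
Round 2: B 72, A 94, C 21. A has a majority.

A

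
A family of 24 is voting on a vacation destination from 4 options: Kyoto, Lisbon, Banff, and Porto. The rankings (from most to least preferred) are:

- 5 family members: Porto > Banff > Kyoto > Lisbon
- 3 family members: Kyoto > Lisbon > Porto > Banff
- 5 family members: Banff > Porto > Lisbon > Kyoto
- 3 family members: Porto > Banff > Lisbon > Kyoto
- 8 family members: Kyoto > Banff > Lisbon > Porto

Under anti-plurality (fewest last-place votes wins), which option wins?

Last-place votes: Kyoto 8, Lisbon 5, Banff 3, Porto 8.
Banff is ranked last by the fewest voters, so Banff wins.

Banff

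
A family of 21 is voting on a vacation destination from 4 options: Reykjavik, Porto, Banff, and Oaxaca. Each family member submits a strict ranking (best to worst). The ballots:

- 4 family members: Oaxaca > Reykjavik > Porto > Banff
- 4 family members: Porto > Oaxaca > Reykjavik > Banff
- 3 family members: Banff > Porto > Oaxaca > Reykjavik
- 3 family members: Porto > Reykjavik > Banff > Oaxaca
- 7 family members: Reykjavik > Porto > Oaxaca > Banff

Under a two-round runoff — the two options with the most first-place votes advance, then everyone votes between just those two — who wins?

Reykjavik

Round 1 first-place votes: Reykjavik 7, Porto 7, Banff 3, Oaxaca 4.
Porto and Reykjavik advance.
Runoff: Porto is preferred to Reykjavik by 10 voters; Reykjavik by 11.
Reykjavik wins the runoff.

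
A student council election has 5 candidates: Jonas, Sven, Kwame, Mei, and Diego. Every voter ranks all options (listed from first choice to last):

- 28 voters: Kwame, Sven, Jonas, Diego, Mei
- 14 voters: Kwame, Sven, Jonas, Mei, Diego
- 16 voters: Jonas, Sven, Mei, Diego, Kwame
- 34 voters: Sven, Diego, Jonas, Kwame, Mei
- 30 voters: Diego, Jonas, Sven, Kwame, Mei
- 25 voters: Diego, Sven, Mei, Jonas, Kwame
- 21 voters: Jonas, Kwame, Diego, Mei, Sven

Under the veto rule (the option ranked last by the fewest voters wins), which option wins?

Last-place votes: Jonas 0, Sven 21, Kwame 41, Mei 92, Diego 14.
Jonas is ranked last by the fewest voters, so Jonas wins.

Jonas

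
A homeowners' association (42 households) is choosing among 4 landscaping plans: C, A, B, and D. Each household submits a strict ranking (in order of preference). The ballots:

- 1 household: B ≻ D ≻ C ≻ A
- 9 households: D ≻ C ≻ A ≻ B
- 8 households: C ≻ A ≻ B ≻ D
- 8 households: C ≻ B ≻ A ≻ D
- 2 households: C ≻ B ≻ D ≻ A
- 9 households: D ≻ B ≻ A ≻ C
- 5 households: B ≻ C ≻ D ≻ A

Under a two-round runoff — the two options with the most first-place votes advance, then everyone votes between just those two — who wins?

Round 1 first-place votes: C 18, A 0, B 6, D 18.
C and D advance.
Runoff: C is preferred to D by 23 voters; D by 19.
C wins the runoff.

C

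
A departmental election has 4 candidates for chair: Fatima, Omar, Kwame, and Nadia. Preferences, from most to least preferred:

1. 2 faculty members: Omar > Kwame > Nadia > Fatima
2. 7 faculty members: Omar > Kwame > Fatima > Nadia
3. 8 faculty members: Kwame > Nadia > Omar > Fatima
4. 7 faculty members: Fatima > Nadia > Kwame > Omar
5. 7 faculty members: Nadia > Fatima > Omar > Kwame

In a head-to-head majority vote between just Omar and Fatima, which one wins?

Omar

Voters preferring Omar to Fatima: 17; preferring Fatima to Omar: 14.
Omar wins the head-to-head.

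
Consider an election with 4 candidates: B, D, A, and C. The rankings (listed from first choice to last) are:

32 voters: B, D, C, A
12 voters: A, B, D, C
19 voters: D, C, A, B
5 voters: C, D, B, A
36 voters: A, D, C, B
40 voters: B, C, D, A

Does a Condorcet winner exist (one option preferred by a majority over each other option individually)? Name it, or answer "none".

B

B vs D: 84–60 for B.
B vs A: 77–67 for B.
B vs C: 84–60 for B.
B beats every other option head-to-head.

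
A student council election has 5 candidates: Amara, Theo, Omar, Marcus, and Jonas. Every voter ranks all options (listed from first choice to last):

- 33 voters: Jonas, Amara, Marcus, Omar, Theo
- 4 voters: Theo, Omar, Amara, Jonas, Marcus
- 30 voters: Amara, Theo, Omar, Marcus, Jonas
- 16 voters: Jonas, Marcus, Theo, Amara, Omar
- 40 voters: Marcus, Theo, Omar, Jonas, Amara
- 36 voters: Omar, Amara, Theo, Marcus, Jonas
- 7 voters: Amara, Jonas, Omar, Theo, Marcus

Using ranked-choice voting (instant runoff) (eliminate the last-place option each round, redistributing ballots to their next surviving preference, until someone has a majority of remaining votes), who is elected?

Round 1: Amara 37, Theo 4, Omar 36, Marcus 40, Jonas 49. Eliminate Theo.
Round 2: Amara 37, Omar 40, Marcus 40, Jonas 49. Eliminate Amara.
Round 3: Omar 70, Marcus 40, Jonas 56. Eliminate Marcus.
Round 4: Omar 110, Jonas 56. Omar has a majority.

Omar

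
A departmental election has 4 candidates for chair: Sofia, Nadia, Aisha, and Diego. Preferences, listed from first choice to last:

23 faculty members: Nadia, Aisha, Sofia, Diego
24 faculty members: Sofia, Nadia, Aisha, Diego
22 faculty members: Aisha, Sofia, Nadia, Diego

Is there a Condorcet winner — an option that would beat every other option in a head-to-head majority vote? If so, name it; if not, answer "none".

none

Checking pairwise contests:
Aisha beats Sofia 45–24.
Sofia beats Nadia 46–23.
Nadia beats Aisha 47–22.
Sofia beats Diego 69–0.
Every option loses at least one head-to-head, so there is no Condorcet winner.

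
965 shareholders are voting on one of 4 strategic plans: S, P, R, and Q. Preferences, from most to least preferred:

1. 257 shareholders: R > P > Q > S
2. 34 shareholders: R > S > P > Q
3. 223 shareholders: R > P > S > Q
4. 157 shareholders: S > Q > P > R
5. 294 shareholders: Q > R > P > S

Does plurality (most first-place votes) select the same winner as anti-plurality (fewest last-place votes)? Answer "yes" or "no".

no

Plurality — first-place votes: S 157, P 0, R 514, Q 294. Winner: R.
Anti-plurality — last-place votes: S 551, P 0, R 157, Q 257. Winner: P.
The two methods disagree.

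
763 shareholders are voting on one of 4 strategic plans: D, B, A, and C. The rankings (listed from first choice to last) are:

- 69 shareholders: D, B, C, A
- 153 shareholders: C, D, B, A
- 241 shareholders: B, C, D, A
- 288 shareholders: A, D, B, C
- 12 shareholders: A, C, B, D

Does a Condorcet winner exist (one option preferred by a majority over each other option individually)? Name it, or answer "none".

Checking pairwise contests:
C beats D 406–357.
D beats B 510–253.
D beats A 463–300.
B beats C 598–165.
Every option loses at least one head-to-head, so there is no Condorcet winner.

none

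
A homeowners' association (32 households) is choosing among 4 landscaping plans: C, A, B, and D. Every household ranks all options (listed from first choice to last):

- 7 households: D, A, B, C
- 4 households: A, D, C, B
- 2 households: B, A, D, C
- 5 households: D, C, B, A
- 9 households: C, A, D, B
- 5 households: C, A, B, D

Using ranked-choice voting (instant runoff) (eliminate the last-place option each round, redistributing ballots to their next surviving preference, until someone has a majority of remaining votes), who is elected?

Round 1: C 14, A 4, B 2, D 12. Eliminate B.
Round 2: C 14, A 6, D 12. Eliminate A.
Round 3: C 14, D 18. D has a majority.

D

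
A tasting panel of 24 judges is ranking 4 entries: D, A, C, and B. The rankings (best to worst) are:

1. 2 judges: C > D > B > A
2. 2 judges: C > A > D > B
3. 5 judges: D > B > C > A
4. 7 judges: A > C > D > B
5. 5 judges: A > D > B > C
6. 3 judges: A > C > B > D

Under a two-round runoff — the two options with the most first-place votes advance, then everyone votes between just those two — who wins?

Round 1 first-place votes: D 5, A 15, C 4, B 0.
A and D advance.
Runoff: A is preferred to D by 17 voters; D by 7.
A wins the runoff.

A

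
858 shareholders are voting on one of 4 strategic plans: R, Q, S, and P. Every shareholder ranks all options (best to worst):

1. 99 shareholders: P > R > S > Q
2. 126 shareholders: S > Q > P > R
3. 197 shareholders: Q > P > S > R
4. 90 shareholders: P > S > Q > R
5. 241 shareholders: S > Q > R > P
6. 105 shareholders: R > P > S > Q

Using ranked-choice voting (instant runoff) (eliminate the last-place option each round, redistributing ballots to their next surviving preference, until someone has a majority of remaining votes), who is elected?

Round 1: R 105, Q 197, S 367, P 189. Eliminate R.
Round 2: Q 197, S 367, P 294. Eliminate Q.
Round 3: S 367, P 491. P has a majority.

P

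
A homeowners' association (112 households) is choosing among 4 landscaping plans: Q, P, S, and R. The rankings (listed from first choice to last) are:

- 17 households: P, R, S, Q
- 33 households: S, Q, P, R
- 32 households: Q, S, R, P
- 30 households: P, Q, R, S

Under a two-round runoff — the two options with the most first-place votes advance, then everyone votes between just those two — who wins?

Round 1 first-place votes: Q 32, P 47, S 33, R 0.
P and S advance.
Runoff: P is preferred to S by 47 voters; S by 65.
S wins the runoff.

S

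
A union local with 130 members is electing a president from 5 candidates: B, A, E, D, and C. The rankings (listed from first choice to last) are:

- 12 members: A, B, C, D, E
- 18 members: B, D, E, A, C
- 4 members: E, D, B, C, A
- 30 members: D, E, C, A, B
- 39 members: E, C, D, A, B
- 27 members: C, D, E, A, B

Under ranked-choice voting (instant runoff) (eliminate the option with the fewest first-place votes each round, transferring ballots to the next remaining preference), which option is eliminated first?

Round 1: B 18, A 12, E 43, D 30, C 27. Eliminate A.

A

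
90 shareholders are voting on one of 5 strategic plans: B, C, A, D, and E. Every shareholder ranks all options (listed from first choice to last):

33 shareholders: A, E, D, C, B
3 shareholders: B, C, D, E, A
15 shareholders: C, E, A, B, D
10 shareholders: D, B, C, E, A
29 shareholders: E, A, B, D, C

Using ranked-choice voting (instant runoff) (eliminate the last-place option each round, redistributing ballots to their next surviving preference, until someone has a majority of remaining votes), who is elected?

E

Round 1: B 3, C 15, A 33, D 10, E 29. Eliminate B.
Round 2: C 18, A 33, D 10, E 29. Eliminate D.
Round 3: C 28, A 33, E 29. Eliminate C.
Round 4: A 33, E 57. E has a majority.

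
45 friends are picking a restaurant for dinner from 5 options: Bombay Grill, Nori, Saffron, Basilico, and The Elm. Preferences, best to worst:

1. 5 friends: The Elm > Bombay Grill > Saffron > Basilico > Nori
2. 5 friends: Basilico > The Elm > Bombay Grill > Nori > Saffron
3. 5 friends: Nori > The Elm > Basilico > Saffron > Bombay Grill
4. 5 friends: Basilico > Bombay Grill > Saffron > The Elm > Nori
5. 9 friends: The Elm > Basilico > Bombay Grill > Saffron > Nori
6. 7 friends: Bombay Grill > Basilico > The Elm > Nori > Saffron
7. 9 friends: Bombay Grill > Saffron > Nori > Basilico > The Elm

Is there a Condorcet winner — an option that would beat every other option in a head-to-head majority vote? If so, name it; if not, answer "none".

Basilico

Basilico vs Bombay Grill: 24–21 for Basilico.
Basilico vs Nori: 31–14 for Basilico.
Basilico vs Saffron: 31–14 for Basilico.
Basilico vs The Elm: 26–19 for Basilico.
Basilico beats every other option head-to-head.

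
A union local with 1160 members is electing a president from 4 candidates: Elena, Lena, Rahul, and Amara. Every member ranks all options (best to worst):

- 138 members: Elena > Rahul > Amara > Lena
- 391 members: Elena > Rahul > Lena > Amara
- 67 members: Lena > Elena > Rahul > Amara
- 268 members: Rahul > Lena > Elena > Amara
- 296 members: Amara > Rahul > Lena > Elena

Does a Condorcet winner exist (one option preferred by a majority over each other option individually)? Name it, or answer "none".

Checking pairwise contests:
Lena beats Elena 631–529.
Rahul beats Lena 1093–67.
Elena beats Rahul 596–564.
Elena beats Amara 864–296.
Every option loses at least one head-to-head, so there is no Condorcet winner.

none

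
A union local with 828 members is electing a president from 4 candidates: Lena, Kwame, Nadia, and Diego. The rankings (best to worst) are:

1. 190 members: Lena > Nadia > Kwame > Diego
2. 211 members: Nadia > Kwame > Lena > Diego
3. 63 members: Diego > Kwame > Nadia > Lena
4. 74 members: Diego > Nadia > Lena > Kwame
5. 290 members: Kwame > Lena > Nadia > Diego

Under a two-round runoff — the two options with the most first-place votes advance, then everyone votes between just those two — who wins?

Round 1 first-place votes: Lena 190, Kwame 290, Nadia 211, Diego 137.
Kwame and Nadia advance.
Runoff: Kwame is preferred to Nadia by 353 voters; Nadia by 475.
Nadia wins the runoff.

Nadia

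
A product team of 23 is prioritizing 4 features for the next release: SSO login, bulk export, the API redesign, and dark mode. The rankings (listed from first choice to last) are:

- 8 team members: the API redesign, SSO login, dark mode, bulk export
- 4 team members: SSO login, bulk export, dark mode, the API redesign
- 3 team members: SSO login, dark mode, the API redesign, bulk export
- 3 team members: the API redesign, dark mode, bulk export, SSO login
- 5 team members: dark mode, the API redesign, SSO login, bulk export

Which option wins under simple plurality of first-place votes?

the API redesign

First-place votes: SSO login 7, bulk export 0, the API redesign 11, dark mode 5.
the API redesign has the most first-place votes.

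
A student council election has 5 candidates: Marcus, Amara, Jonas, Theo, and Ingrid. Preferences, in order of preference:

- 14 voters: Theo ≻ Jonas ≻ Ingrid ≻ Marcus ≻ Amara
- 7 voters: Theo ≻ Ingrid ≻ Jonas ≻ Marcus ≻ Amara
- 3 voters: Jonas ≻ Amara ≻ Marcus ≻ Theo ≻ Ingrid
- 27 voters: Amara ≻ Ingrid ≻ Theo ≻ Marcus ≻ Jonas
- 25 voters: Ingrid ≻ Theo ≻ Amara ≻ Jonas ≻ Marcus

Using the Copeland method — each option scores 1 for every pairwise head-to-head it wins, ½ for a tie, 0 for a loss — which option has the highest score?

Marcus: loses to Amara, Jonas, Theo, and Ingrid → score 0.
Amara: beats Marcus and Jonas; loses to Theo and Ingrid → score 2.
Jonas: beats Marcus; loses to Amara, Theo, and Ingrid → score 1.
Theo: beats Marcus, Amara, and Jonas; loses to Ingrid → score 3.
Ingrid: beats Marcus, Amara, Jonas, and Theo → score 4.
Ingrid has the best pairwise record.

Ingrid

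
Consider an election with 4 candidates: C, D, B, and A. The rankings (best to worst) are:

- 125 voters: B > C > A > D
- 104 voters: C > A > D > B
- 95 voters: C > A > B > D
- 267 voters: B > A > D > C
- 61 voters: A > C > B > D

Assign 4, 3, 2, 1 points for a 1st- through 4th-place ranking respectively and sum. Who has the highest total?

B

C: 125·3 + 104·4 + 95·4 + 267·1 + 61·3 = 1621
D: 125·1 + 104·2 + 95·1 + 267·2 + 61·1 = 1023
B: 125·4 + 104·1 + 95·2 + 267·4 + 61·2 = 1984
A: 125·2 + 104·3 + 95·3 + 267·3 + 61·4 = 1892
B has the highest Borda score (1984).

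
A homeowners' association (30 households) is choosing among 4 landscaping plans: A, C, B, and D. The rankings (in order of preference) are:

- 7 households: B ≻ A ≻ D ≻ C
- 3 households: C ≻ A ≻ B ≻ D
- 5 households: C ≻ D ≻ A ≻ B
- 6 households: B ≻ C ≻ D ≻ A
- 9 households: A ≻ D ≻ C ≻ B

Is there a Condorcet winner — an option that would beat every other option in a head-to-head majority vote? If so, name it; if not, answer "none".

A

A vs C: 16–14 for A.
A vs B: 17–13 for A.
A vs D: 19–11 for A.
A beats every other option head-to-head.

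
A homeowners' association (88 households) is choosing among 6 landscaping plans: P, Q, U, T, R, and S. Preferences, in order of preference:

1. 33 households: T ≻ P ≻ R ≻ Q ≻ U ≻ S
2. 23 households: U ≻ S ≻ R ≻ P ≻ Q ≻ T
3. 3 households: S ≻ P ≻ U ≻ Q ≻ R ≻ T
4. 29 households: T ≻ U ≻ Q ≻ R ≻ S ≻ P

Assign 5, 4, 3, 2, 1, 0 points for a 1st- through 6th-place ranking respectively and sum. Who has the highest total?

T

P: 33·4 + 23·2 + 3·4 + 29·0 = 190
Q: 33·2 + 23·1 + 3·2 + 29·3 = 182
U: 33·1 + 23·5 + 3·3 + 29·4 = 273
T: 33·5 + 23·0 + 3·0 + 29·5 = 310
R: 33·3 + 23·3 + 3·1 + 29·2 = 229
S: 33·0 + 23·4 + 3·5 + 29·1 = 136
T has the highest Borda score (310).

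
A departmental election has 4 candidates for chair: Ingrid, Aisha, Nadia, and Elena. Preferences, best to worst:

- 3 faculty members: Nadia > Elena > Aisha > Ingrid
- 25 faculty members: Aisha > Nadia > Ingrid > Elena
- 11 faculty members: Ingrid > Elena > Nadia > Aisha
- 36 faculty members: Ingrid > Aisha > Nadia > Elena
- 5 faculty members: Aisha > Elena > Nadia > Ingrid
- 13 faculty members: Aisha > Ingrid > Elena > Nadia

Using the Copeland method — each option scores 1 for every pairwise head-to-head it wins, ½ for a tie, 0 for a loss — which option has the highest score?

Ingrid: beats Aisha, Nadia, and Elena → score 3.
Aisha: beats Nadia and Elena; loses to Ingrid → score 2.
Nadia: beats Elena; loses to Ingrid and Aisha → score 1.
Elena: loses to Ingrid, Aisha, and Nadia → score 0.
Ingrid has the best pairwise record.

Ingrid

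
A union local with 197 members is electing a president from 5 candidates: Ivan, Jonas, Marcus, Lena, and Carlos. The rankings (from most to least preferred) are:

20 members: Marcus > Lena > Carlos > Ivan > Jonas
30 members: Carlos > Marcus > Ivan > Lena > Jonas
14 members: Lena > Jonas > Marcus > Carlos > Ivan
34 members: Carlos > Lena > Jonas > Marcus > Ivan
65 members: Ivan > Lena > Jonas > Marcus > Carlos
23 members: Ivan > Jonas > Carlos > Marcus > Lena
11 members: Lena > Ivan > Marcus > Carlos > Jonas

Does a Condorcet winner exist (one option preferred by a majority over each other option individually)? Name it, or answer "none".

Ivan

Ivan vs Jonas: 149–48 for Ivan.
Ivan vs Marcus: 99–98 for Ivan.
Ivan vs Lena: 118–79 for Ivan.
Ivan vs Carlos: 99–98 for Ivan.
Ivan beats every other option head-to-head.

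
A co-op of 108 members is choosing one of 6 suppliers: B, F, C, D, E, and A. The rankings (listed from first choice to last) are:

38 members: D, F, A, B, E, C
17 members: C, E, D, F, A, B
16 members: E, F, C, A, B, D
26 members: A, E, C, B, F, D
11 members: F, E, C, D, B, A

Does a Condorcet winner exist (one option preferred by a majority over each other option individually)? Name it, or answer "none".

none

Checking pairwise contests:
F beats B 82–26.
D beats F 55–53.
F beats C 65–43.
C beats D 70–38.
A beats E 64–44.
F beats A 82–26.
Every option loses at least one head-to-head, so there is no Condorcet winner.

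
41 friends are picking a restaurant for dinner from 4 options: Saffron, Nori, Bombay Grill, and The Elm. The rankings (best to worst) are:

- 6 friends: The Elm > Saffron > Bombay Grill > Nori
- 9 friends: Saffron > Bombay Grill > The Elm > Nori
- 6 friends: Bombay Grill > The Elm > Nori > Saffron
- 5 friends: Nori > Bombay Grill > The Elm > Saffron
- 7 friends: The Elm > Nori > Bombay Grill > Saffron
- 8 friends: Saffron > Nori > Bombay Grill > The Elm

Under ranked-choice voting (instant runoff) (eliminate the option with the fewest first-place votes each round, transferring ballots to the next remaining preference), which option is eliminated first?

Round 1: Saffron 17, Nori 5, Bombay Grill 6, The Elm 13. Eliminate Nori.

Nori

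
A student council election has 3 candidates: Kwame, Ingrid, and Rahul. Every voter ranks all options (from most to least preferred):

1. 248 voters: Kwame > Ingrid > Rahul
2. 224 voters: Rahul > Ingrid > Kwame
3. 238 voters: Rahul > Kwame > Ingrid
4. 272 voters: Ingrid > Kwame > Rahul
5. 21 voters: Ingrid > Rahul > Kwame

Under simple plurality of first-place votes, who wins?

Rahul

First-place votes: Kwame 248, Ingrid 293, Rahul 462.
Rahul has the most first-place votes.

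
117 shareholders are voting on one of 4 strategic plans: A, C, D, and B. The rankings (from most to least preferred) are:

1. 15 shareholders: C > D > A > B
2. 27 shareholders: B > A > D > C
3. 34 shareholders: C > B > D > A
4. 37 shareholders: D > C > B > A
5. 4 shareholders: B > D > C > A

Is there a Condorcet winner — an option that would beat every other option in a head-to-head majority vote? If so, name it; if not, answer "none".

none

Checking pairwise contests:
C beats A 90–27.
D beats C 68–49.
B beats D 65–52.
C beats B 86–31.
Every option loses at least one head-to-head, so there is no Condorcet winner.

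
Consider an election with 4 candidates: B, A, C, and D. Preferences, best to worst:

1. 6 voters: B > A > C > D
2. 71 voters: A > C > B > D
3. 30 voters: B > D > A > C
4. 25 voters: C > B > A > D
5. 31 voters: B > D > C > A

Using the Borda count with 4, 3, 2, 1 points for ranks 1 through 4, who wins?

B

B: 6·4 + 71·2 + 30·4 + 25·3 + 31·4 = 485
A: 6·3 + 71·4 + 30·2 + 25·2 + 31·1 = 443
C: 6·2 + 71·3 + 30·1 + 25·4 + 31·2 = 417
D: 6·1 + 71·1 + 30·3 + 25·1 + 31·3 = 285
B has the highest Borda score (485).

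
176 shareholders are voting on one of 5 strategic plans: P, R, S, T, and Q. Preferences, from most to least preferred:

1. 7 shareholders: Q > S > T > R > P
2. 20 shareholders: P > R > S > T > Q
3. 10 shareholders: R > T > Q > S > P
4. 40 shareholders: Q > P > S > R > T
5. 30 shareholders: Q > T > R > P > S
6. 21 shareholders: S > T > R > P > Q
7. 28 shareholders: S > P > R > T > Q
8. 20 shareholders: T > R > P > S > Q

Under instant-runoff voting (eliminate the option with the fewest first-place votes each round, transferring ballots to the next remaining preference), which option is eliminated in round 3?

T

Round 1: P 20, R 10, S 49, T 20, Q 77. Eliminate R.
Round 2: P 20, S 49, T 30, Q 77. Eliminate P.
Round 3: S 69, T 30, Q 77. Eliminate T.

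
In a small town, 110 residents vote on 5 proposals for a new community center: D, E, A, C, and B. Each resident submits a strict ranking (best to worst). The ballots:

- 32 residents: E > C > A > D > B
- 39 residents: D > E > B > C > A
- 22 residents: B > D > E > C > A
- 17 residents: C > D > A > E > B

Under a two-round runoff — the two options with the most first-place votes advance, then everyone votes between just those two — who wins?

D

Round 1 first-place votes: D 39, E 32, A 0, C 17, B 22.
D and E advance.
Runoff: D is preferred to E by 78 voters; E by 32.
D wins the runoff.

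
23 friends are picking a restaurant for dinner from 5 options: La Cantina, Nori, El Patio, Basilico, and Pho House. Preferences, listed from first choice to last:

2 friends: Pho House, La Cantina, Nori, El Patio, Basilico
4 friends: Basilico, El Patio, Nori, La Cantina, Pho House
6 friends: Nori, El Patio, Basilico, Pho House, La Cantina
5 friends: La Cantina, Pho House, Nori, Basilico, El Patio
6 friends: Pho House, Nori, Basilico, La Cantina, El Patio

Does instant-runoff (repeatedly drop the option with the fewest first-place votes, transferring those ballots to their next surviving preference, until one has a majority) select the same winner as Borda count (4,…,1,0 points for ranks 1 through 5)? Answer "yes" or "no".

no

Instant-runoff — R1 La Cantina 5, Nori 6, El Patio 0, Basilico 4, Pho House 8 (El Patio out); R2 La Cantina 5, Nori 6, Basilico 4, Pho House 8 (Basilico out); R3 La Cantina 5, Nori 10, Pho House 8 (La Cantina out); R4 Nori 10, Pho House 13 (Pho House winner). Winner: Pho House.
Borda — scores: La Cantina 36, Nori 64, El Patio 32, Basilico 45, Pho House 53. Winner: Nori.
The two methods disagree.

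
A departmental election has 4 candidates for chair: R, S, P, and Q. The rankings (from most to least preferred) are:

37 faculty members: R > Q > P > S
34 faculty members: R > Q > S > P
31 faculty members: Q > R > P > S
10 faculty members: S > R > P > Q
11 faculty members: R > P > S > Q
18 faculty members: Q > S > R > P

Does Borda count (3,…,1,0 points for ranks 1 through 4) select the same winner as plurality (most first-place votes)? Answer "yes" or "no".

yes

Borda — scores: R 346, S 111, P 100, Q 289. Winner: R.
Plurality — first-place votes: R 82, S 10, P 0, Q 49. Winner: R.
The two methods agree.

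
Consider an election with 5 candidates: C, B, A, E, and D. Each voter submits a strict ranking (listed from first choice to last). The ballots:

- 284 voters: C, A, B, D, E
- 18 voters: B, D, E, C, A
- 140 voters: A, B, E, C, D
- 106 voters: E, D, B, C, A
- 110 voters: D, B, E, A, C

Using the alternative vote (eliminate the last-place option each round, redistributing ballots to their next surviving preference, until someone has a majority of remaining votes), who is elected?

Round 1: C 284, B 18, A 140, E 106, D 110. Eliminate B.
Round 2: C 284, A 140, E 106, D 128. Eliminate E.
Round 3: C 284, A 140, D 234. Eliminate A.
Round 4: C 424, D 234. C has a majority.

C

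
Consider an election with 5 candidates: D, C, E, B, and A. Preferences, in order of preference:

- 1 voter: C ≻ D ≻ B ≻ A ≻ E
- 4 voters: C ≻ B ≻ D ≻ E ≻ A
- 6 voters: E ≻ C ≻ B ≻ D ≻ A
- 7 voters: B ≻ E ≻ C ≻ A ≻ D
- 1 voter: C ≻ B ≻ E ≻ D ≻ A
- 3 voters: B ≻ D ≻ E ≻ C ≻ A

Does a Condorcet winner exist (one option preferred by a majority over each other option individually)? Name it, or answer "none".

Checking pairwise contests:
C beats D 19–3.
E beats C 16–6.
B beats E 16–6.
C beats B 12–10.
D beats A 15–7.
Every option loses at least one head-to-head, so there is no Condorcet winner.

none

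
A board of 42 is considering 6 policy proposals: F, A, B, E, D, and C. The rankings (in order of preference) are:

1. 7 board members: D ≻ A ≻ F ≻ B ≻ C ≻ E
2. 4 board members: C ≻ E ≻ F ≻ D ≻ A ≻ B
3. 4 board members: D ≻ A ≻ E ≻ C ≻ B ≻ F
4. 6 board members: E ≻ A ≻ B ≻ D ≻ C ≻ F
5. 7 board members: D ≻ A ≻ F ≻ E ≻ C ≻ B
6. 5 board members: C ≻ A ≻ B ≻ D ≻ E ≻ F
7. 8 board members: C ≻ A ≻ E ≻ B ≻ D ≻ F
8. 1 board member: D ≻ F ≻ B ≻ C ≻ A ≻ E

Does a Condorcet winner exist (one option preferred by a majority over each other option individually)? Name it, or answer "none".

D vs F: 38–4 for D.
D vs A: 23–19 for D.
D vs B: 23–19 for D.
D vs E: 24–18 for D.
D vs C: 25–17 for D.
D beats every other option head-to-head.

D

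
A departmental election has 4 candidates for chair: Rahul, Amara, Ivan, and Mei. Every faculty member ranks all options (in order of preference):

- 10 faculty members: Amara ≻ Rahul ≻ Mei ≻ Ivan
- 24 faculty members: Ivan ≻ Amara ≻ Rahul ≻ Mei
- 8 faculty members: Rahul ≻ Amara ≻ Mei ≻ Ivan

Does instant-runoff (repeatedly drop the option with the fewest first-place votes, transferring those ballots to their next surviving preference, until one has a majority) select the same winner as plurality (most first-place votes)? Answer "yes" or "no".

Instant-runoff — R1 Rahul 8, Amara 10, Ivan 24, Mei 0 (Ivan winner). Winner: Ivan.
Plurality — first-place votes: Rahul 8, Amara 10, Ivan 24, Mei 0. Winner: Ivan.
The two methods agree.

yes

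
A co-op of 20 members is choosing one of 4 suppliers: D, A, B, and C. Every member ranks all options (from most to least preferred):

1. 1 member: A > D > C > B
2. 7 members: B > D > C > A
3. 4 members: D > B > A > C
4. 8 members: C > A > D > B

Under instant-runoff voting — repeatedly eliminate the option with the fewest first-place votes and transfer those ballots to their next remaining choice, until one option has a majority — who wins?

Round 1: D 4, A 1, B 7, C 8. Eliminate A.
Round 2: D 5, B 7, C 8. Eliminate D.
Round 3: B 11, C 9. B has a majority.

B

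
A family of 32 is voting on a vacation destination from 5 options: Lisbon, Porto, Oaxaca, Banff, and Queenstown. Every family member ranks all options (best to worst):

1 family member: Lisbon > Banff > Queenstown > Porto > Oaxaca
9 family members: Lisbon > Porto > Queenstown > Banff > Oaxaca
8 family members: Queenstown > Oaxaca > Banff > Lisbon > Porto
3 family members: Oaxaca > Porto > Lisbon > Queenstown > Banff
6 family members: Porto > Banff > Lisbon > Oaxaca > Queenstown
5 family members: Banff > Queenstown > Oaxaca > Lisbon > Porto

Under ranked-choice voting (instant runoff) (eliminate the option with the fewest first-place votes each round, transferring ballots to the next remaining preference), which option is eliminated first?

Oaxaca

Round 1: Lisbon 10, Porto 6, Oaxaca 3, Banff 5, Queenstown 8. Eliminate Oaxaca.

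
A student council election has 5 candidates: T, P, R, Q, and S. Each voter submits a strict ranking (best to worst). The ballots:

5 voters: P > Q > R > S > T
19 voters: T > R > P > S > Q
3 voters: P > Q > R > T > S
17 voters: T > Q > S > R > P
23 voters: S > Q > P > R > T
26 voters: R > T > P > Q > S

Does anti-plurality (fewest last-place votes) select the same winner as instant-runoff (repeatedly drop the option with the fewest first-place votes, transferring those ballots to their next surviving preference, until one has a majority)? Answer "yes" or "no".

yes

Anti-plurality — last-place votes: T 28, P 17, R 0, Q 19, S 29. Winner: R.
Instant-runoff — R1 T 36, P 8, R 26, Q 0, S 23 (Q out); R2 T 36, P 8, R 26, S 23 (P out); R3 T 36, R 34, S 23 (S out); R4 T 36, R 57 (R winner). Winner: R.
The two methods agree.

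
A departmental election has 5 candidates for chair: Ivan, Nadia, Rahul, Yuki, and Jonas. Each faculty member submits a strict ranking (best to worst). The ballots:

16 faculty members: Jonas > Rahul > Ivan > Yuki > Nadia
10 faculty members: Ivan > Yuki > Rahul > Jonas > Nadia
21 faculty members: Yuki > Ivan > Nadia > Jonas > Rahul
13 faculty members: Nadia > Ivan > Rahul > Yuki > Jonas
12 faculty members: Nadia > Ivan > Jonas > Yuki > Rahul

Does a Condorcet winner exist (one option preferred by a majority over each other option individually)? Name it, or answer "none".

Ivan

Ivan vs Nadia: 47–25 for Ivan.
Ivan vs Rahul: 56–16 for Ivan.
Ivan vs Yuki: 51–21 for Ivan.
Ivan vs Jonas: 56–16 for Ivan.
Ivan beats every other option head-to-head.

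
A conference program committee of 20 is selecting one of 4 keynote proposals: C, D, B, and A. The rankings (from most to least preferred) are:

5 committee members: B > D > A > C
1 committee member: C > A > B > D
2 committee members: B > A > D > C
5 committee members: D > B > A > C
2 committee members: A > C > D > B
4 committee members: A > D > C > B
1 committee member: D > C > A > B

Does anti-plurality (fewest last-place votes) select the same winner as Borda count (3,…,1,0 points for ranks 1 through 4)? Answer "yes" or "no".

Anti-plurality — last-place votes: C 12, D 1, B 7, A 0. Winner: A.
Borda — scores: C 13, D 40, B 32, A 35. Winner: D.
The two methods disagree.

no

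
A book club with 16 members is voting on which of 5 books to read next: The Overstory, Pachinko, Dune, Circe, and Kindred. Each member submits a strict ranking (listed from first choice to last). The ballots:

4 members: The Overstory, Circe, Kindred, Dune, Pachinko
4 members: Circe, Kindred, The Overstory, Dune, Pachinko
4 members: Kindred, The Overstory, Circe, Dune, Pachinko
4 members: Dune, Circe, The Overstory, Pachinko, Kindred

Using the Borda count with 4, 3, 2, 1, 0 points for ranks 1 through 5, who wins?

The Overstory: 4·4 + 4·2 + 4·3 + 4·2 = 44
Pachinko: 4·0 + 4·0 + 4·0 + 4·1 = 4
Dune: 4·1 + 4·1 + 4·1 + 4·4 = 28
Circe: 4·3 + 4·4 + 4·2 + 4·3 = 48
Kindred: 4·2 + 4·3 + 4·4 + 4·0 = 36
Circe has the highest Borda score (48).

Circe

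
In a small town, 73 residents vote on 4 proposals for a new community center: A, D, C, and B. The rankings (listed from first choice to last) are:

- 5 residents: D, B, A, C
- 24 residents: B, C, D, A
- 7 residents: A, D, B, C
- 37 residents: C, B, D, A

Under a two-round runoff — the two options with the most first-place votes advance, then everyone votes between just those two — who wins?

Round 1 first-place votes: A 7, D 5, C 37, B 24.
C and B advance.
Runoff: C is preferred to B by 37 voters; B by 36.
C wins the runoff.

C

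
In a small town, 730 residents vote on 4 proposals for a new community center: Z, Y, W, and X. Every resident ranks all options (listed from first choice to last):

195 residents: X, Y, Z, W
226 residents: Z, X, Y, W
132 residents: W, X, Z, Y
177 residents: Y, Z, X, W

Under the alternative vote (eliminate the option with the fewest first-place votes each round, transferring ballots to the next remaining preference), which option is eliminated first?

Round 1: Z 226, Y 177, W 132, X 195. Eliminate W.

W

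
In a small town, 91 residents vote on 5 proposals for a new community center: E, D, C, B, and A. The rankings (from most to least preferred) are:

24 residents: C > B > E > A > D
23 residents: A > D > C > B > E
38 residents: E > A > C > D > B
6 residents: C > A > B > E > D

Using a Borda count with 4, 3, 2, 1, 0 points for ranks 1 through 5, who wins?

A

E: 24·2 + 23·0 + 38·4 + 6·1 = 206
D: 24·0 + 23·3 + 38·1 + 6·0 = 107
C: 24·4 + 23·2 + 38·2 + 6·4 = 242
B: 24·3 + 23·1 + 38·0 + 6·2 = 107
A: 24·1 + 23·4 + 38·3 + 6·3 = 248
A has the highest Borda score (248).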